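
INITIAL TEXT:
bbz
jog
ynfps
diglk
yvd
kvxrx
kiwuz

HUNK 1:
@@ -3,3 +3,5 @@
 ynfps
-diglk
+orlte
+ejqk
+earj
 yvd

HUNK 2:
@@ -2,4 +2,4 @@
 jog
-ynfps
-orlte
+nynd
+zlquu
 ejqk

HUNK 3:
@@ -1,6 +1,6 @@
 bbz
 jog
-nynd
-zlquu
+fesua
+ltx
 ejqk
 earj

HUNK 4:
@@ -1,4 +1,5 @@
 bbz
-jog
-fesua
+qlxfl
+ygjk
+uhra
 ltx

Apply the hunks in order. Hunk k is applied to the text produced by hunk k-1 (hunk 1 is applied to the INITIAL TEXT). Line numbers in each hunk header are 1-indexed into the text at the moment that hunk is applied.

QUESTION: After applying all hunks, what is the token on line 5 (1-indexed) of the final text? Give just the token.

Hunk 1: at line 3 remove [diglk] add [orlte,ejqk,earj] -> 9 lines: bbz jog ynfps orlte ejqk earj yvd kvxrx kiwuz
Hunk 2: at line 2 remove [ynfps,orlte] add [nynd,zlquu] -> 9 lines: bbz jog nynd zlquu ejqk earj yvd kvxrx kiwuz
Hunk 3: at line 1 remove [nynd,zlquu] add [fesua,ltx] -> 9 lines: bbz jog fesua ltx ejqk earj yvd kvxrx kiwuz
Hunk 4: at line 1 remove [jog,fesua] add [qlxfl,ygjk,uhra] -> 10 lines: bbz qlxfl ygjk uhra ltx ejqk earj yvd kvxrx kiwuz
Final line 5: ltx

Answer: ltx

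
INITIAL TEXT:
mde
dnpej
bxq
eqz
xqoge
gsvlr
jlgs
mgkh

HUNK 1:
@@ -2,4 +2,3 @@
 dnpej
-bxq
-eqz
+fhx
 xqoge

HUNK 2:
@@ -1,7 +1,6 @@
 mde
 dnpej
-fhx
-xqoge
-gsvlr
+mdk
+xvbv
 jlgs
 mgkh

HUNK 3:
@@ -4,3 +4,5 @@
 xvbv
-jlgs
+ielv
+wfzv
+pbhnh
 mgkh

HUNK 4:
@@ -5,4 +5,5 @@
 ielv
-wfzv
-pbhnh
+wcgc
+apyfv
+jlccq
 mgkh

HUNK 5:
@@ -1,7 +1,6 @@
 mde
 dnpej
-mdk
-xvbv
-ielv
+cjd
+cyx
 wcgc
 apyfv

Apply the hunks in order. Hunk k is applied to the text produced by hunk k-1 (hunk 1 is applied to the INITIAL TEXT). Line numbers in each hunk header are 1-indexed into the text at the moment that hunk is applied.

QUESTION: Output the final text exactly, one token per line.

Hunk 1: at line 2 remove [bxq,eqz] add [fhx] -> 7 lines: mde dnpej fhx xqoge gsvlr jlgs mgkh
Hunk 2: at line 1 remove [fhx,xqoge,gsvlr] add [mdk,xvbv] -> 6 lines: mde dnpej mdk xvbv jlgs mgkh
Hunk 3: at line 4 remove [jlgs] add [ielv,wfzv,pbhnh] -> 8 lines: mde dnpej mdk xvbv ielv wfzv pbhnh mgkh
Hunk 4: at line 5 remove [wfzv,pbhnh] add [wcgc,apyfv,jlccq] -> 9 lines: mde dnpej mdk xvbv ielv wcgc apyfv jlccq mgkh
Hunk 5: at line 1 remove [mdk,xvbv,ielv] add [cjd,cyx] -> 8 lines: mde dnpej cjd cyx wcgc apyfv jlccq mgkh

Answer: mde
dnpej
cjd
cyx
wcgc
apyfv
jlccq
mgkh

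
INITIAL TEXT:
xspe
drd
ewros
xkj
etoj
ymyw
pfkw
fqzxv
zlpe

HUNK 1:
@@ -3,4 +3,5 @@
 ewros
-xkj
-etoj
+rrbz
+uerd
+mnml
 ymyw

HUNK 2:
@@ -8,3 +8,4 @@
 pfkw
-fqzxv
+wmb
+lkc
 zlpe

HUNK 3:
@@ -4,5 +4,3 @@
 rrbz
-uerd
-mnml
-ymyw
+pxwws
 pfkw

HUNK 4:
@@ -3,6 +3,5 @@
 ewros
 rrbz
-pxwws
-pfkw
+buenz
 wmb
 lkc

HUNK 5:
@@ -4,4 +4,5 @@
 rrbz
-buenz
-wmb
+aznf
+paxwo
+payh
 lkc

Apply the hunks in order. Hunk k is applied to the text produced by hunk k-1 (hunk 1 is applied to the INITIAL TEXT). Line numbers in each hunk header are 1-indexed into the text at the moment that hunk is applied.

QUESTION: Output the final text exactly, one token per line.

Hunk 1: at line 3 remove [xkj,etoj] add [rrbz,uerd,mnml] -> 10 lines: xspe drd ewros rrbz uerd mnml ymyw pfkw fqzxv zlpe
Hunk 2: at line 8 remove [fqzxv] add [wmb,lkc] -> 11 lines: xspe drd ewros rrbz uerd mnml ymyw pfkw wmb lkc zlpe
Hunk 3: at line 4 remove [uerd,mnml,ymyw] add [pxwws] -> 9 lines: xspe drd ewros rrbz pxwws pfkw wmb lkc zlpe
Hunk 4: at line 3 remove [pxwws,pfkw] add [buenz] -> 8 lines: xspe drd ewros rrbz buenz wmb lkc zlpe
Hunk 5: at line 4 remove [buenz,wmb] add [aznf,paxwo,payh] -> 9 lines: xspe drd ewros rrbz aznf paxwo payh lkc zlpe

Answer: xspe
drd
ewros
rrbz
aznf
paxwo
payh
lkc
zlpe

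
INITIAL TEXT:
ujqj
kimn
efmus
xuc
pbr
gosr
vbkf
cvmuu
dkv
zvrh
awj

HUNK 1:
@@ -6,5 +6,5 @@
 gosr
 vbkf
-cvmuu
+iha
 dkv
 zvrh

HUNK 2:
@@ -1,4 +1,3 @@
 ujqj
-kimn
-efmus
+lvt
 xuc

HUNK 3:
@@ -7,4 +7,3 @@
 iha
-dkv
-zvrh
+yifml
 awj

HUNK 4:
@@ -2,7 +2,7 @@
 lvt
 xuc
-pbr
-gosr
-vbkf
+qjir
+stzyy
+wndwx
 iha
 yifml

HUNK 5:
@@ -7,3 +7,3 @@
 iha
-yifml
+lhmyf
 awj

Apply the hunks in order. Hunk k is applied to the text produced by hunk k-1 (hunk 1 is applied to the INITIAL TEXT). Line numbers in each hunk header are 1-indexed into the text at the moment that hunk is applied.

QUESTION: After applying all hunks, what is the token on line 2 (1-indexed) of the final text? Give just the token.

Answer: lvt

Derivation:
Hunk 1: at line 6 remove [cvmuu] add [iha] -> 11 lines: ujqj kimn efmus xuc pbr gosr vbkf iha dkv zvrh awj
Hunk 2: at line 1 remove [kimn,efmus] add [lvt] -> 10 lines: ujqj lvt xuc pbr gosr vbkf iha dkv zvrh awj
Hunk 3: at line 7 remove [dkv,zvrh] add [yifml] -> 9 lines: ujqj lvt xuc pbr gosr vbkf iha yifml awj
Hunk 4: at line 2 remove [pbr,gosr,vbkf] add [qjir,stzyy,wndwx] -> 9 lines: ujqj lvt xuc qjir stzyy wndwx iha yifml awj
Hunk 5: at line 7 remove [yifml] add [lhmyf] -> 9 lines: ujqj lvt xuc qjir stzyy wndwx iha lhmyf awj
Final line 2: lvt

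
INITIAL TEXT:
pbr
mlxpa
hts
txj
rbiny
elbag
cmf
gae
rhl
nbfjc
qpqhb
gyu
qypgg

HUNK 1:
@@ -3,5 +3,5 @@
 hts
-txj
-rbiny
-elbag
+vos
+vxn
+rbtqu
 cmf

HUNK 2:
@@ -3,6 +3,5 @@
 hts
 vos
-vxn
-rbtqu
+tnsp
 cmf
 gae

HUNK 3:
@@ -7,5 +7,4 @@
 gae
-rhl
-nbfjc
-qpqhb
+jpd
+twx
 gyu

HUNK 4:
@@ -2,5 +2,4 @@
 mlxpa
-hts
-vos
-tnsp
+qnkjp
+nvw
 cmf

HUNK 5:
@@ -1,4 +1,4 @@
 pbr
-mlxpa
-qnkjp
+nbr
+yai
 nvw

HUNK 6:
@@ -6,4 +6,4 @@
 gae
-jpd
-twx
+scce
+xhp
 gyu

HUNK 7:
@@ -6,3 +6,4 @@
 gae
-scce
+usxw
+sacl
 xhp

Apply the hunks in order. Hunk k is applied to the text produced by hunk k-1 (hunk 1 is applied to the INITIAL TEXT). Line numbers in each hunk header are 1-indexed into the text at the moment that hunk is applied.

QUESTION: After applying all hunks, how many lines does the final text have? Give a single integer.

Hunk 1: at line 3 remove [txj,rbiny,elbag] add [vos,vxn,rbtqu] -> 13 lines: pbr mlxpa hts vos vxn rbtqu cmf gae rhl nbfjc qpqhb gyu qypgg
Hunk 2: at line 3 remove [vxn,rbtqu] add [tnsp] -> 12 lines: pbr mlxpa hts vos tnsp cmf gae rhl nbfjc qpqhb gyu qypgg
Hunk 3: at line 7 remove [rhl,nbfjc,qpqhb] add [jpd,twx] -> 11 lines: pbr mlxpa hts vos tnsp cmf gae jpd twx gyu qypgg
Hunk 4: at line 2 remove [hts,vos,tnsp] add [qnkjp,nvw] -> 10 lines: pbr mlxpa qnkjp nvw cmf gae jpd twx gyu qypgg
Hunk 5: at line 1 remove [mlxpa,qnkjp] add [nbr,yai] -> 10 lines: pbr nbr yai nvw cmf gae jpd twx gyu qypgg
Hunk 6: at line 6 remove [jpd,twx] add [scce,xhp] -> 10 lines: pbr nbr yai nvw cmf gae scce xhp gyu qypgg
Hunk 7: at line 6 remove [scce] add [usxw,sacl] -> 11 lines: pbr nbr yai nvw cmf gae usxw sacl xhp gyu qypgg
Final line count: 11

Answer: 11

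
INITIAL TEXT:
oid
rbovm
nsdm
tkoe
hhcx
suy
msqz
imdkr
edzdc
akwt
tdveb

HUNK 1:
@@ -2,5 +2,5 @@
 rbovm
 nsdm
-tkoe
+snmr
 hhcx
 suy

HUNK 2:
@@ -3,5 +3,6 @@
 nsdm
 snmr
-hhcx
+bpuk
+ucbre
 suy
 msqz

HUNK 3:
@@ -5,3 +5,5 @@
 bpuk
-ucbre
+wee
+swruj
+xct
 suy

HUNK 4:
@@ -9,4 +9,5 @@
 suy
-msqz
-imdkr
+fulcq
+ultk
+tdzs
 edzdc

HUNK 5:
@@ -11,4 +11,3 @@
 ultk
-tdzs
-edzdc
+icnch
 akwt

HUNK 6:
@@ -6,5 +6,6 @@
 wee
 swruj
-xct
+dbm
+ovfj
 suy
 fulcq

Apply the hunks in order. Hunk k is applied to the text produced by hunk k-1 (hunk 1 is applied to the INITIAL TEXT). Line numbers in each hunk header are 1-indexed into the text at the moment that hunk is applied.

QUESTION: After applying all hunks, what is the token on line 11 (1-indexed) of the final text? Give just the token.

Hunk 1: at line 2 remove [tkoe] add [snmr] -> 11 lines: oid rbovm nsdm snmr hhcx suy msqz imdkr edzdc akwt tdveb
Hunk 2: at line 3 remove [hhcx] add [bpuk,ucbre] -> 12 lines: oid rbovm nsdm snmr bpuk ucbre suy msqz imdkr edzdc akwt tdveb
Hunk 3: at line 5 remove [ucbre] add [wee,swruj,xct] -> 14 lines: oid rbovm nsdm snmr bpuk wee swruj xct suy msqz imdkr edzdc akwt tdveb
Hunk 4: at line 9 remove [msqz,imdkr] add [fulcq,ultk,tdzs] -> 15 lines: oid rbovm nsdm snmr bpuk wee swruj xct suy fulcq ultk tdzs edzdc akwt tdveb
Hunk 5: at line 11 remove [tdzs,edzdc] add [icnch] -> 14 lines: oid rbovm nsdm snmr bpuk wee swruj xct suy fulcq ultk icnch akwt tdveb
Hunk 6: at line 6 remove [xct] add [dbm,ovfj] -> 15 lines: oid rbovm nsdm snmr bpuk wee swruj dbm ovfj suy fulcq ultk icnch akwt tdveb
Final line 11: fulcq

Answer: fulcq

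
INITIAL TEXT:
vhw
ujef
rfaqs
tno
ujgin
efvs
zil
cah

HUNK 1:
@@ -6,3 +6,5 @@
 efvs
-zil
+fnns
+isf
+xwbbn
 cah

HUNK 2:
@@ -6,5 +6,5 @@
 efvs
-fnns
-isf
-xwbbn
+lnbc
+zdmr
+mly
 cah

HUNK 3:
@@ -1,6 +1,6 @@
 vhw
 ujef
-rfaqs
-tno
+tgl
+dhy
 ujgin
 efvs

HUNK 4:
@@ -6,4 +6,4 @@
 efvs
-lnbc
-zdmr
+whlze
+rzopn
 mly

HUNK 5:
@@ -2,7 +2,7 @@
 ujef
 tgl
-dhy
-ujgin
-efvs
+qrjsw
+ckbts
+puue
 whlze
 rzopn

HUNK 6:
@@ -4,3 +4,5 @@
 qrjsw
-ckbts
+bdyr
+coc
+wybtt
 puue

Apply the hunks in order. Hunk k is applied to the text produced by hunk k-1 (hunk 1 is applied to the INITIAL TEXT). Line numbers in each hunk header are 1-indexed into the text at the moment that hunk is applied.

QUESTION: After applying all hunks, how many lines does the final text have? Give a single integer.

Hunk 1: at line 6 remove [zil] add [fnns,isf,xwbbn] -> 10 lines: vhw ujef rfaqs tno ujgin efvs fnns isf xwbbn cah
Hunk 2: at line 6 remove [fnns,isf,xwbbn] add [lnbc,zdmr,mly] -> 10 lines: vhw ujef rfaqs tno ujgin efvs lnbc zdmr mly cah
Hunk 3: at line 1 remove [rfaqs,tno] add [tgl,dhy] -> 10 lines: vhw ujef tgl dhy ujgin efvs lnbc zdmr mly cah
Hunk 4: at line 6 remove [lnbc,zdmr] add [whlze,rzopn] -> 10 lines: vhw ujef tgl dhy ujgin efvs whlze rzopn mly cah
Hunk 5: at line 2 remove [dhy,ujgin,efvs] add [qrjsw,ckbts,puue] -> 10 lines: vhw ujef tgl qrjsw ckbts puue whlze rzopn mly cah
Hunk 6: at line 4 remove [ckbts] add [bdyr,coc,wybtt] -> 12 lines: vhw ujef tgl qrjsw bdyr coc wybtt puue whlze rzopn mly cah
Final line count: 12

Answer: 12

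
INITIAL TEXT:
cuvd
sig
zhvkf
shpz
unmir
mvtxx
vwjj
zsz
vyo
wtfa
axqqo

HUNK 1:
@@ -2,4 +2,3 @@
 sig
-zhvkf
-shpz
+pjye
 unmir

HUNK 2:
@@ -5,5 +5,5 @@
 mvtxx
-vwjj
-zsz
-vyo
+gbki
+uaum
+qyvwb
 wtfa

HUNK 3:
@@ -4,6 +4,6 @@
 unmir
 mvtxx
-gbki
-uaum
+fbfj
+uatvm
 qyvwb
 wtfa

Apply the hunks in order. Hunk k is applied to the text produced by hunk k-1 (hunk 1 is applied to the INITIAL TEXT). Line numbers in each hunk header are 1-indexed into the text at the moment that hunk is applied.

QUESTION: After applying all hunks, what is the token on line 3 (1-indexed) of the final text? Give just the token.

Answer: pjye

Derivation:
Hunk 1: at line 2 remove [zhvkf,shpz] add [pjye] -> 10 lines: cuvd sig pjye unmir mvtxx vwjj zsz vyo wtfa axqqo
Hunk 2: at line 5 remove [vwjj,zsz,vyo] add [gbki,uaum,qyvwb] -> 10 lines: cuvd sig pjye unmir mvtxx gbki uaum qyvwb wtfa axqqo
Hunk 3: at line 4 remove [gbki,uaum] add [fbfj,uatvm] -> 10 lines: cuvd sig pjye unmir mvtxx fbfj uatvm qyvwb wtfa axqqo
Final line 3: pjye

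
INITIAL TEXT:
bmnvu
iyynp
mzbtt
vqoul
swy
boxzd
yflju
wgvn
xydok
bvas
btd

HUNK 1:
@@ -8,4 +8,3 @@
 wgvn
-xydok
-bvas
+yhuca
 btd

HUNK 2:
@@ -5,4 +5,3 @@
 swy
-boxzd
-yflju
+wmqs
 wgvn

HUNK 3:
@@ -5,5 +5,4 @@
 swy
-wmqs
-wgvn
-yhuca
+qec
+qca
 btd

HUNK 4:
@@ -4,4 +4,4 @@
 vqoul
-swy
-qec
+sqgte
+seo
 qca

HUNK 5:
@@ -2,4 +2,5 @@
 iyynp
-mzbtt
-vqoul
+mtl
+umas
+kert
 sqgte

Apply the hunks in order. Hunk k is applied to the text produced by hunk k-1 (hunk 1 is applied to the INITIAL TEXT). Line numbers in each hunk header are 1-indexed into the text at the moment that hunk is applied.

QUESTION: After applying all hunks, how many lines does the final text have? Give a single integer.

Answer: 9

Derivation:
Hunk 1: at line 8 remove [xydok,bvas] add [yhuca] -> 10 lines: bmnvu iyynp mzbtt vqoul swy boxzd yflju wgvn yhuca btd
Hunk 2: at line 5 remove [boxzd,yflju] add [wmqs] -> 9 lines: bmnvu iyynp mzbtt vqoul swy wmqs wgvn yhuca btd
Hunk 3: at line 5 remove [wmqs,wgvn,yhuca] add [qec,qca] -> 8 lines: bmnvu iyynp mzbtt vqoul swy qec qca btd
Hunk 4: at line 4 remove [swy,qec] add [sqgte,seo] -> 8 lines: bmnvu iyynp mzbtt vqoul sqgte seo qca btd
Hunk 5: at line 2 remove [mzbtt,vqoul] add [mtl,umas,kert] -> 9 lines: bmnvu iyynp mtl umas kert sqgte seo qca btd
Final line count: 9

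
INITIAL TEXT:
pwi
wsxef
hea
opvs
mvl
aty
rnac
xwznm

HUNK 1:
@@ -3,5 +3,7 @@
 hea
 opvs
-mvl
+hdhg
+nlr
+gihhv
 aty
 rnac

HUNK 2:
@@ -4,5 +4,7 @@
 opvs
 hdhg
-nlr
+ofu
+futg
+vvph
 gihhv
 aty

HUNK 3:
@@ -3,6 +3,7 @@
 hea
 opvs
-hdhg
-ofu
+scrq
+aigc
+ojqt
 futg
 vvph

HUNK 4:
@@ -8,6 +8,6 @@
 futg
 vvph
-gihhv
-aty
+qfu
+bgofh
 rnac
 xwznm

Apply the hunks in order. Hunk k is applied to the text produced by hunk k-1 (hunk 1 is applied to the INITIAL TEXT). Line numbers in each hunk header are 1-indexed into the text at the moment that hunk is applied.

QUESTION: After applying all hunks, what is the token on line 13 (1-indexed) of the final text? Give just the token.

Hunk 1: at line 3 remove [mvl] add [hdhg,nlr,gihhv] -> 10 lines: pwi wsxef hea opvs hdhg nlr gihhv aty rnac xwznm
Hunk 2: at line 4 remove [nlr] add [ofu,futg,vvph] -> 12 lines: pwi wsxef hea opvs hdhg ofu futg vvph gihhv aty rnac xwznm
Hunk 3: at line 3 remove [hdhg,ofu] add [scrq,aigc,ojqt] -> 13 lines: pwi wsxef hea opvs scrq aigc ojqt futg vvph gihhv aty rnac xwznm
Hunk 4: at line 8 remove [gihhv,aty] add [qfu,bgofh] -> 13 lines: pwi wsxef hea opvs scrq aigc ojqt futg vvph qfu bgofh rnac xwznm
Final line 13: xwznm

Answer: xwznm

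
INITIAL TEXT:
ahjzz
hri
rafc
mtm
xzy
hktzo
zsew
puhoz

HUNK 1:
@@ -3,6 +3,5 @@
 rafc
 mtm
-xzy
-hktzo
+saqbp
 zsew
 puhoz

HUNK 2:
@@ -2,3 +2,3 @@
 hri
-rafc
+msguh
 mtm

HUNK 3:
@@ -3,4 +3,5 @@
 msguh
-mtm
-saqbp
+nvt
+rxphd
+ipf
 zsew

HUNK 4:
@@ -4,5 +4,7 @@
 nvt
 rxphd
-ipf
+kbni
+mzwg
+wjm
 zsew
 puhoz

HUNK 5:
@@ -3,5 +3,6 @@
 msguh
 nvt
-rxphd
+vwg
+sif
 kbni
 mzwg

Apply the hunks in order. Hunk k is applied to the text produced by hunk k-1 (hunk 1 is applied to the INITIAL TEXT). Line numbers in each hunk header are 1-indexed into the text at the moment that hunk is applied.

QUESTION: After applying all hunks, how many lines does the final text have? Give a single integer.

Hunk 1: at line 3 remove [xzy,hktzo] add [saqbp] -> 7 lines: ahjzz hri rafc mtm saqbp zsew puhoz
Hunk 2: at line 2 remove [rafc] add [msguh] -> 7 lines: ahjzz hri msguh mtm saqbp zsew puhoz
Hunk 3: at line 3 remove [mtm,saqbp] add [nvt,rxphd,ipf] -> 8 lines: ahjzz hri msguh nvt rxphd ipf zsew puhoz
Hunk 4: at line 4 remove [ipf] add [kbni,mzwg,wjm] -> 10 lines: ahjzz hri msguh nvt rxphd kbni mzwg wjm zsew puhoz
Hunk 5: at line 3 remove [rxphd] add [vwg,sif] -> 11 lines: ahjzz hri msguh nvt vwg sif kbni mzwg wjm zsew puhoz
Final line count: 11

Answer: 11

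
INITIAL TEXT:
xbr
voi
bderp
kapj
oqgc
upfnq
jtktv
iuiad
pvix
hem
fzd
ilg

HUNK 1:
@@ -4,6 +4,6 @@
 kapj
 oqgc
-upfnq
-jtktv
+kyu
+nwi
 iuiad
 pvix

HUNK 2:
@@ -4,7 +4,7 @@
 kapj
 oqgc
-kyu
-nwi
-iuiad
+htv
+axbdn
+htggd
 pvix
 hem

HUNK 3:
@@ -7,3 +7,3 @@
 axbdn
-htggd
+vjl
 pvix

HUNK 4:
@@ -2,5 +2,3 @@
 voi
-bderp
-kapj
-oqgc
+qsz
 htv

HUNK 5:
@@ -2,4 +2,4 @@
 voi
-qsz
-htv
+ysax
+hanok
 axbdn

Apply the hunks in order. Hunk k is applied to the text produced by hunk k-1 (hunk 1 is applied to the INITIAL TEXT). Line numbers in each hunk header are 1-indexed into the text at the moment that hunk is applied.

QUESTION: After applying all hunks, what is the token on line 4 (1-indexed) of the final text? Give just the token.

Answer: hanok

Derivation:
Hunk 1: at line 4 remove [upfnq,jtktv] add [kyu,nwi] -> 12 lines: xbr voi bderp kapj oqgc kyu nwi iuiad pvix hem fzd ilg
Hunk 2: at line 4 remove [kyu,nwi,iuiad] add [htv,axbdn,htggd] -> 12 lines: xbr voi bderp kapj oqgc htv axbdn htggd pvix hem fzd ilg
Hunk 3: at line 7 remove [htggd] add [vjl] -> 12 lines: xbr voi bderp kapj oqgc htv axbdn vjl pvix hem fzd ilg
Hunk 4: at line 2 remove [bderp,kapj,oqgc] add [qsz] -> 10 lines: xbr voi qsz htv axbdn vjl pvix hem fzd ilg
Hunk 5: at line 2 remove [qsz,htv] add [ysax,hanok] -> 10 lines: xbr voi ysax hanok axbdn vjl pvix hem fzd ilg
Final line 4: hanok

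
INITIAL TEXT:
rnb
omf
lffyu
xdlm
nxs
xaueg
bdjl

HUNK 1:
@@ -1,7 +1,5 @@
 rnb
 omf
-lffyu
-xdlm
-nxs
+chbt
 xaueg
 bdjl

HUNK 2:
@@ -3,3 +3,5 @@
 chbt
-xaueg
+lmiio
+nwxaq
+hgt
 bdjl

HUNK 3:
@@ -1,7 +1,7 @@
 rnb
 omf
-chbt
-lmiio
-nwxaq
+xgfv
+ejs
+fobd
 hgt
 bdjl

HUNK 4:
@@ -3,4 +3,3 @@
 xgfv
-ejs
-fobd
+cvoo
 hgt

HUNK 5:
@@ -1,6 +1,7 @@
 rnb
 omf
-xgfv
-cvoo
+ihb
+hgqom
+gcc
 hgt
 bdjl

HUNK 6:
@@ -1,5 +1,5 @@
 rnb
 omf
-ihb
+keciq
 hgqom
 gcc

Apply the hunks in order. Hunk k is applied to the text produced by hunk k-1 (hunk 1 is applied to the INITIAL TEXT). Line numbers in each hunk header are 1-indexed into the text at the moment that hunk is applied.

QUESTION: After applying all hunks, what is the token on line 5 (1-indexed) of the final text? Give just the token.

Answer: gcc

Derivation:
Hunk 1: at line 1 remove [lffyu,xdlm,nxs] add [chbt] -> 5 lines: rnb omf chbt xaueg bdjl
Hunk 2: at line 3 remove [xaueg] add [lmiio,nwxaq,hgt] -> 7 lines: rnb omf chbt lmiio nwxaq hgt bdjl
Hunk 3: at line 1 remove [chbt,lmiio,nwxaq] add [xgfv,ejs,fobd] -> 7 lines: rnb omf xgfv ejs fobd hgt bdjl
Hunk 4: at line 3 remove [ejs,fobd] add [cvoo] -> 6 lines: rnb omf xgfv cvoo hgt bdjl
Hunk 5: at line 1 remove [xgfv,cvoo] add [ihb,hgqom,gcc] -> 7 lines: rnb omf ihb hgqom gcc hgt bdjl
Hunk 6: at line 1 remove [ihb] add [keciq] -> 7 lines: rnb omf keciq hgqom gcc hgt bdjl
Final line 5: gcc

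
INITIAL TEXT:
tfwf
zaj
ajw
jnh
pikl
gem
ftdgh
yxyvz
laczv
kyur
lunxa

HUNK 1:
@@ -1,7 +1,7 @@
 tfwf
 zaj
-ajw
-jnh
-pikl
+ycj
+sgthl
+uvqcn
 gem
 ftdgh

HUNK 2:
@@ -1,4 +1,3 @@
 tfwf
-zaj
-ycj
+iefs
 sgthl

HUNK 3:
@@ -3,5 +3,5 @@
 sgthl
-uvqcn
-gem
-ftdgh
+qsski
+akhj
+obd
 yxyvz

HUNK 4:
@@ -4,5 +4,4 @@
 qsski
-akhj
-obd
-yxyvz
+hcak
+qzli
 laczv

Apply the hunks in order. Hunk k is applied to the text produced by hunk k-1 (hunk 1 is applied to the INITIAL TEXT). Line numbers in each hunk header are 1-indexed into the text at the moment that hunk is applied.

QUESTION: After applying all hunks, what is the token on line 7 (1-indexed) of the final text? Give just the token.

Answer: laczv

Derivation:
Hunk 1: at line 1 remove [ajw,jnh,pikl] add [ycj,sgthl,uvqcn] -> 11 lines: tfwf zaj ycj sgthl uvqcn gem ftdgh yxyvz laczv kyur lunxa
Hunk 2: at line 1 remove [zaj,ycj] add [iefs] -> 10 lines: tfwf iefs sgthl uvqcn gem ftdgh yxyvz laczv kyur lunxa
Hunk 3: at line 3 remove [uvqcn,gem,ftdgh] add [qsski,akhj,obd] -> 10 lines: tfwf iefs sgthl qsski akhj obd yxyvz laczv kyur lunxa
Hunk 4: at line 4 remove [akhj,obd,yxyvz] add [hcak,qzli] -> 9 lines: tfwf iefs sgthl qsski hcak qzli laczv kyur lunxa
Final line 7: laczv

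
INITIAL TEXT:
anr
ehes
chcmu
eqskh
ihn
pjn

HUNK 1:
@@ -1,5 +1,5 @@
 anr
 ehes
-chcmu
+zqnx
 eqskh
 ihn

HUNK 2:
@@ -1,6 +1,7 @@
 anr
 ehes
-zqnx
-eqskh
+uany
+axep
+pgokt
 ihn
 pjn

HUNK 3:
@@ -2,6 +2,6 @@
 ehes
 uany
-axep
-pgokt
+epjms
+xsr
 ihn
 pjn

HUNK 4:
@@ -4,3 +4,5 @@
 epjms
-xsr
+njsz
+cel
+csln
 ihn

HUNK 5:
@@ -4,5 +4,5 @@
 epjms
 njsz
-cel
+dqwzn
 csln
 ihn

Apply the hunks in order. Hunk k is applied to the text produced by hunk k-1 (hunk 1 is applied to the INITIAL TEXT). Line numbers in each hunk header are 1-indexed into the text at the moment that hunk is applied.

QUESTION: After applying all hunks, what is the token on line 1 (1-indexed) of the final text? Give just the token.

Answer: anr

Derivation:
Hunk 1: at line 1 remove [chcmu] add [zqnx] -> 6 lines: anr ehes zqnx eqskh ihn pjn
Hunk 2: at line 1 remove [zqnx,eqskh] add [uany,axep,pgokt] -> 7 lines: anr ehes uany axep pgokt ihn pjn
Hunk 3: at line 2 remove [axep,pgokt] add [epjms,xsr] -> 7 lines: anr ehes uany epjms xsr ihn pjn
Hunk 4: at line 4 remove [xsr] add [njsz,cel,csln] -> 9 lines: anr ehes uany epjms njsz cel csln ihn pjn
Hunk 5: at line 4 remove [cel] add [dqwzn] -> 9 lines: anr ehes uany epjms njsz dqwzn csln ihn pjn
Final line 1: anr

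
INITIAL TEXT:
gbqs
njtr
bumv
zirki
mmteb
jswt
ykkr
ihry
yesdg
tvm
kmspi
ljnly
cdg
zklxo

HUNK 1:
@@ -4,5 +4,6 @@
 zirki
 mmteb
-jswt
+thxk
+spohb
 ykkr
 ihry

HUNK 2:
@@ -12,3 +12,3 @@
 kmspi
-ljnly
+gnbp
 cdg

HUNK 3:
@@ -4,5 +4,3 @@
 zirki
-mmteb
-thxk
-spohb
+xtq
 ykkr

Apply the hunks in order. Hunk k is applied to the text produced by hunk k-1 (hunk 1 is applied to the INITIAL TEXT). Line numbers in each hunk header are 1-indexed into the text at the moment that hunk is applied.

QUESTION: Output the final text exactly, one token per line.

Hunk 1: at line 4 remove [jswt] add [thxk,spohb] -> 15 lines: gbqs njtr bumv zirki mmteb thxk spohb ykkr ihry yesdg tvm kmspi ljnly cdg zklxo
Hunk 2: at line 12 remove [ljnly] add [gnbp] -> 15 lines: gbqs njtr bumv zirki mmteb thxk spohb ykkr ihry yesdg tvm kmspi gnbp cdg zklxo
Hunk 3: at line 4 remove [mmteb,thxk,spohb] add [xtq] -> 13 lines: gbqs njtr bumv zirki xtq ykkr ihry yesdg tvm kmspi gnbp cdg zklxo

Answer: gbqs
njtr
bumv
zirki
xtq
ykkr
ihry
yesdg
tvm
kmspi
gnbp
cdg
zklxo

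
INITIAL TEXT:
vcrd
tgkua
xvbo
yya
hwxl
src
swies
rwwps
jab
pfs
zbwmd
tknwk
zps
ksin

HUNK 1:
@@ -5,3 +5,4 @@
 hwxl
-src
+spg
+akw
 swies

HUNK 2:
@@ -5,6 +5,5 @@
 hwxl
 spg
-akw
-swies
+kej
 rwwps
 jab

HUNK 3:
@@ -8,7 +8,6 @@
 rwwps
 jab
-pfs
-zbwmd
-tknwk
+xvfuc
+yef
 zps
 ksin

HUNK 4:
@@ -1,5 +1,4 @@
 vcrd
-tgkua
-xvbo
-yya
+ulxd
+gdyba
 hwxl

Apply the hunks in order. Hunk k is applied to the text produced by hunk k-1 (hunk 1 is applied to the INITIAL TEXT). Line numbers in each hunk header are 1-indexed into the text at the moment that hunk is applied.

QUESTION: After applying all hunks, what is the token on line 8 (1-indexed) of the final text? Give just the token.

Answer: jab

Derivation:
Hunk 1: at line 5 remove [src] add [spg,akw] -> 15 lines: vcrd tgkua xvbo yya hwxl spg akw swies rwwps jab pfs zbwmd tknwk zps ksin
Hunk 2: at line 5 remove [akw,swies] add [kej] -> 14 lines: vcrd tgkua xvbo yya hwxl spg kej rwwps jab pfs zbwmd tknwk zps ksin
Hunk 3: at line 8 remove [pfs,zbwmd,tknwk] add [xvfuc,yef] -> 13 lines: vcrd tgkua xvbo yya hwxl spg kej rwwps jab xvfuc yef zps ksin
Hunk 4: at line 1 remove [tgkua,xvbo,yya] add [ulxd,gdyba] -> 12 lines: vcrd ulxd gdyba hwxl spg kej rwwps jab xvfuc yef zps ksin
Final line 8: jab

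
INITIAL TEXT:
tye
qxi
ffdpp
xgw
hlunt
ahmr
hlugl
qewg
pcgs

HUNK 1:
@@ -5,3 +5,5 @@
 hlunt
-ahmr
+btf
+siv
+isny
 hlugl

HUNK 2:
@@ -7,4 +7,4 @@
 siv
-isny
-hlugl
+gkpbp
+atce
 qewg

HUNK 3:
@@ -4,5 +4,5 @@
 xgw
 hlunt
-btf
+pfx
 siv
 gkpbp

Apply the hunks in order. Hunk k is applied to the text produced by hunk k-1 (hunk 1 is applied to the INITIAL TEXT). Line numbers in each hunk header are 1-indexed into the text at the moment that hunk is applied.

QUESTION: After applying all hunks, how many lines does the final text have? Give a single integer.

Answer: 11

Derivation:
Hunk 1: at line 5 remove [ahmr] add [btf,siv,isny] -> 11 lines: tye qxi ffdpp xgw hlunt btf siv isny hlugl qewg pcgs
Hunk 2: at line 7 remove [isny,hlugl] add [gkpbp,atce] -> 11 lines: tye qxi ffdpp xgw hlunt btf siv gkpbp atce qewg pcgs
Hunk 3: at line 4 remove [btf] add [pfx] -> 11 lines: tye qxi ffdpp xgw hlunt pfx siv gkpbp atce qewg pcgs
Final line count: 11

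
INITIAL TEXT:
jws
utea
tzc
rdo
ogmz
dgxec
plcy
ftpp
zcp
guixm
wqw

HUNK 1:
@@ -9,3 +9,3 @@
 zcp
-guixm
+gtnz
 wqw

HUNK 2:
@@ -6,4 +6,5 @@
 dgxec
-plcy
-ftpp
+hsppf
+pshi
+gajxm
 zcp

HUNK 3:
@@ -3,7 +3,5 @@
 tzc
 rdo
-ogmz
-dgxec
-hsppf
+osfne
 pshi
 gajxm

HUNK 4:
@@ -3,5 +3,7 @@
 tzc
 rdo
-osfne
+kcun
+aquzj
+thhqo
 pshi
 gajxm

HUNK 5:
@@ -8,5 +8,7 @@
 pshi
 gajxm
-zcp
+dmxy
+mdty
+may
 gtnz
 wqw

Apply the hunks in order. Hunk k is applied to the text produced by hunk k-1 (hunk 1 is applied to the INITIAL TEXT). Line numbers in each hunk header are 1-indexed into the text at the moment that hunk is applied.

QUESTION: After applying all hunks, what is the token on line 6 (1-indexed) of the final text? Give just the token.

Answer: aquzj

Derivation:
Hunk 1: at line 9 remove [guixm] add [gtnz] -> 11 lines: jws utea tzc rdo ogmz dgxec plcy ftpp zcp gtnz wqw
Hunk 2: at line 6 remove [plcy,ftpp] add [hsppf,pshi,gajxm] -> 12 lines: jws utea tzc rdo ogmz dgxec hsppf pshi gajxm zcp gtnz wqw
Hunk 3: at line 3 remove [ogmz,dgxec,hsppf] add [osfne] -> 10 lines: jws utea tzc rdo osfne pshi gajxm zcp gtnz wqw
Hunk 4: at line 3 remove [osfne] add [kcun,aquzj,thhqo] -> 12 lines: jws utea tzc rdo kcun aquzj thhqo pshi gajxm zcp gtnz wqw
Hunk 5: at line 8 remove [zcp] add [dmxy,mdty,may] -> 14 lines: jws utea tzc rdo kcun aquzj thhqo pshi gajxm dmxy mdty may gtnz wqw
Final line 6: aquzj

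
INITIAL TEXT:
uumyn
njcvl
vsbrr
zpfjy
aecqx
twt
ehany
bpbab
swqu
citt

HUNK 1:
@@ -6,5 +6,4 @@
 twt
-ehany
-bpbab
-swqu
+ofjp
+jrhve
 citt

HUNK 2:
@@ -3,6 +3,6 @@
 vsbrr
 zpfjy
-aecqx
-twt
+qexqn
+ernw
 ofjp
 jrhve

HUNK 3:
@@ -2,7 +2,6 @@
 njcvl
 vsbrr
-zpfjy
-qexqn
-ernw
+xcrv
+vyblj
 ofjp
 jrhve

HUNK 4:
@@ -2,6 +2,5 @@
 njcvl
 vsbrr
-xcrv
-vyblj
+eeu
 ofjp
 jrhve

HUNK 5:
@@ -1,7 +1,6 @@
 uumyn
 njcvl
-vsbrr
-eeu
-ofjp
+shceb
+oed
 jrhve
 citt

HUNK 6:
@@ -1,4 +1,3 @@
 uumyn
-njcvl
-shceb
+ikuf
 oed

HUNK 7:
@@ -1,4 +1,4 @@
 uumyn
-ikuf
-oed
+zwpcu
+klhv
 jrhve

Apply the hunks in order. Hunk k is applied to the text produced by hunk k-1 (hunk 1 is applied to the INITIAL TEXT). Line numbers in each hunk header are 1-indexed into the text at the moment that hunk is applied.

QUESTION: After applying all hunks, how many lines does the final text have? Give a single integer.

Hunk 1: at line 6 remove [ehany,bpbab,swqu] add [ofjp,jrhve] -> 9 lines: uumyn njcvl vsbrr zpfjy aecqx twt ofjp jrhve citt
Hunk 2: at line 3 remove [aecqx,twt] add [qexqn,ernw] -> 9 lines: uumyn njcvl vsbrr zpfjy qexqn ernw ofjp jrhve citt
Hunk 3: at line 2 remove [zpfjy,qexqn,ernw] add [xcrv,vyblj] -> 8 lines: uumyn njcvl vsbrr xcrv vyblj ofjp jrhve citt
Hunk 4: at line 2 remove [xcrv,vyblj] add [eeu] -> 7 lines: uumyn njcvl vsbrr eeu ofjp jrhve citt
Hunk 5: at line 1 remove [vsbrr,eeu,ofjp] add [shceb,oed] -> 6 lines: uumyn njcvl shceb oed jrhve citt
Hunk 6: at line 1 remove [njcvl,shceb] add [ikuf] -> 5 lines: uumyn ikuf oed jrhve citt
Hunk 7: at line 1 remove [ikuf,oed] add [zwpcu,klhv] -> 5 lines: uumyn zwpcu klhv jrhve citt
Final line count: 5

Answer: 5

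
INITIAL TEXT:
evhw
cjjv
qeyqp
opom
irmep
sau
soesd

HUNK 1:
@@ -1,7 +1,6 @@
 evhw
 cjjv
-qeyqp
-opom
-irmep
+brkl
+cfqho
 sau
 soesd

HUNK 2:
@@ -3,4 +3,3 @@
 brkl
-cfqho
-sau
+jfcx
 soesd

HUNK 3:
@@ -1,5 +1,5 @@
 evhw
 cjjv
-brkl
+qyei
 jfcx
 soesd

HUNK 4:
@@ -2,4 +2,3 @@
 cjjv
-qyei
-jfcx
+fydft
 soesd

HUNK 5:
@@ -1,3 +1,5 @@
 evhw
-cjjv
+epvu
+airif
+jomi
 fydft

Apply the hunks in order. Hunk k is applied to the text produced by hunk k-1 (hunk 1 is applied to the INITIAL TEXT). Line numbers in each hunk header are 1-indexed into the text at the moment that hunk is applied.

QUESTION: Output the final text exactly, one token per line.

Hunk 1: at line 1 remove [qeyqp,opom,irmep] add [brkl,cfqho] -> 6 lines: evhw cjjv brkl cfqho sau soesd
Hunk 2: at line 3 remove [cfqho,sau] add [jfcx] -> 5 lines: evhw cjjv brkl jfcx soesd
Hunk 3: at line 1 remove [brkl] add [qyei] -> 5 lines: evhw cjjv qyei jfcx soesd
Hunk 4: at line 2 remove [qyei,jfcx] add [fydft] -> 4 lines: evhw cjjv fydft soesd
Hunk 5: at line 1 remove [cjjv] add [epvu,airif,jomi] -> 6 lines: evhw epvu airif jomi fydft soesd

Answer: evhw
epvu
airif
jomi
fydft
soesd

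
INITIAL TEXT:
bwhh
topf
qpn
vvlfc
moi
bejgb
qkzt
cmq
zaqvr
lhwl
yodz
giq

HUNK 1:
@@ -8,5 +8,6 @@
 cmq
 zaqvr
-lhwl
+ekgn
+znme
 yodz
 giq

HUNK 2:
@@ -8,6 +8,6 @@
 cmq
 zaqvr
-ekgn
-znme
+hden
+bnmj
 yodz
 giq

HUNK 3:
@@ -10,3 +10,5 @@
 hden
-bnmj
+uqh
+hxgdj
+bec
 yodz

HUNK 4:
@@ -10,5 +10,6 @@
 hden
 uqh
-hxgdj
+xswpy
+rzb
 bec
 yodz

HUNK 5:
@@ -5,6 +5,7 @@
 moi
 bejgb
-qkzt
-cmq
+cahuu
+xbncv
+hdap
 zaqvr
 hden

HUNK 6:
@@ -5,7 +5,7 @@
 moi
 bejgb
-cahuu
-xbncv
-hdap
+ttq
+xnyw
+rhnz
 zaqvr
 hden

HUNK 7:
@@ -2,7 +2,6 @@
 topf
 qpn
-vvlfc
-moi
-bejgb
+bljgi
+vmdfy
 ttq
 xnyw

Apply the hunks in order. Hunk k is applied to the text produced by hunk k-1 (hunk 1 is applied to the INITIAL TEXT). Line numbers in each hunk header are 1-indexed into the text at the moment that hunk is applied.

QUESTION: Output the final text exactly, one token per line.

Answer: bwhh
topf
qpn
bljgi
vmdfy
ttq
xnyw
rhnz
zaqvr
hden
uqh
xswpy
rzb
bec
yodz
giq

Derivation:
Hunk 1: at line 8 remove [lhwl] add [ekgn,znme] -> 13 lines: bwhh topf qpn vvlfc moi bejgb qkzt cmq zaqvr ekgn znme yodz giq
Hunk 2: at line 8 remove [ekgn,znme] add [hden,bnmj] -> 13 lines: bwhh topf qpn vvlfc moi bejgb qkzt cmq zaqvr hden bnmj yodz giq
Hunk 3: at line 10 remove [bnmj] add [uqh,hxgdj,bec] -> 15 lines: bwhh topf qpn vvlfc moi bejgb qkzt cmq zaqvr hden uqh hxgdj bec yodz giq
Hunk 4: at line 10 remove [hxgdj] add [xswpy,rzb] -> 16 lines: bwhh topf qpn vvlfc moi bejgb qkzt cmq zaqvr hden uqh xswpy rzb bec yodz giq
Hunk 5: at line 5 remove [qkzt,cmq] add [cahuu,xbncv,hdap] -> 17 lines: bwhh topf qpn vvlfc moi bejgb cahuu xbncv hdap zaqvr hden uqh xswpy rzb bec yodz giq
Hunk 6: at line 5 remove [cahuu,xbncv,hdap] add [ttq,xnyw,rhnz] -> 17 lines: bwhh topf qpn vvlfc moi bejgb ttq xnyw rhnz zaqvr hden uqh xswpy rzb bec yodz giq
Hunk 7: at line 2 remove [vvlfc,moi,bejgb] add [bljgi,vmdfy] -> 16 lines: bwhh topf qpn bljgi vmdfy ttq xnyw rhnz zaqvr hden uqh xswpy rzb bec yodz giq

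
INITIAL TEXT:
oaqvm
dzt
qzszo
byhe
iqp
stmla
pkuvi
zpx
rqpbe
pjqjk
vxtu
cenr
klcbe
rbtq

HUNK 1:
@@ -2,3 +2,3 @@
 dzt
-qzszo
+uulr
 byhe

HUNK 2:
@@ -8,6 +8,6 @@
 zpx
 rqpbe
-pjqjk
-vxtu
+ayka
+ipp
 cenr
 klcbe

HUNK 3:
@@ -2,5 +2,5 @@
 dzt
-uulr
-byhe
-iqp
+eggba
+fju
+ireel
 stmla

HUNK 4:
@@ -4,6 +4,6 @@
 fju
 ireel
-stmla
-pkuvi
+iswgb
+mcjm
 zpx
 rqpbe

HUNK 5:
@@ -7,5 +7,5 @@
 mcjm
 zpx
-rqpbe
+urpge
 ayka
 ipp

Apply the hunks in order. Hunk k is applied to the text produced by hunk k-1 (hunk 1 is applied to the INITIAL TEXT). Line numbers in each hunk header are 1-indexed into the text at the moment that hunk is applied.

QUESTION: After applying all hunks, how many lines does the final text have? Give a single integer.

Hunk 1: at line 2 remove [qzszo] add [uulr] -> 14 lines: oaqvm dzt uulr byhe iqp stmla pkuvi zpx rqpbe pjqjk vxtu cenr klcbe rbtq
Hunk 2: at line 8 remove [pjqjk,vxtu] add [ayka,ipp] -> 14 lines: oaqvm dzt uulr byhe iqp stmla pkuvi zpx rqpbe ayka ipp cenr klcbe rbtq
Hunk 3: at line 2 remove [uulr,byhe,iqp] add [eggba,fju,ireel] -> 14 lines: oaqvm dzt eggba fju ireel stmla pkuvi zpx rqpbe ayka ipp cenr klcbe rbtq
Hunk 4: at line 4 remove [stmla,pkuvi] add [iswgb,mcjm] -> 14 lines: oaqvm dzt eggba fju ireel iswgb mcjm zpx rqpbe ayka ipp cenr klcbe rbtq
Hunk 5: at line 7 remove [rqpbe] add [urpge] -> 14 lines: oaqvm dzt eggba fju ireel iswgb mcjm zpx urpge ayka ipp cenr klcbe rbtq
Final line count: 14

Answer: 14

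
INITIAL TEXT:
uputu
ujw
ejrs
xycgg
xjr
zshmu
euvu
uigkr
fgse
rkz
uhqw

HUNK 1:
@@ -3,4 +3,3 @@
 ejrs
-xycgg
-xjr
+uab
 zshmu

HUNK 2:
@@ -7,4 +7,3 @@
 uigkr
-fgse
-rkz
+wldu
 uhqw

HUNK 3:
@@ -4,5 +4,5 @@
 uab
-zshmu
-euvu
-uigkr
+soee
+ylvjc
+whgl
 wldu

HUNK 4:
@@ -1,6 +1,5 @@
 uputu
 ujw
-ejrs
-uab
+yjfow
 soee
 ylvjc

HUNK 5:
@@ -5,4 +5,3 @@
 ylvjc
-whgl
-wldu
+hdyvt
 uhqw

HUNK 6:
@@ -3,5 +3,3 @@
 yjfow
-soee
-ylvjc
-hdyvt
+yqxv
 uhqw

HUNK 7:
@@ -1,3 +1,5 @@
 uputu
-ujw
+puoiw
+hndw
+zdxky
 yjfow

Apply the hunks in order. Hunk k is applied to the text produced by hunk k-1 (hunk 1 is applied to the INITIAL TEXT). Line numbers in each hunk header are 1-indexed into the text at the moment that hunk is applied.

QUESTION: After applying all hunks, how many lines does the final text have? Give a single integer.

Hunk 1: at line 3 remove [xycgg,xjr] add [uab] -> 10 lines: uputu ujw ejrs uab zshmu euvu uigkr fgse rkz uhqw
Hunk 2: at line 7 remove [fgse,rkz] add [wldu] -> 9 lines: uputu ujw ejrs uab zshmu euvu uigkr wldu uhqw
Hunk 3: at line 4 remove [zshmu,euvu,uigkr] add [soee,ylvjc,whgl] -> 9 lines: uputu ujw ejrs uab soee ylvjc whgl wldu uhqw
Hunk 4: at line 1 remove [ejrs,uab] add [yjfow] -> 8 lines: uputu ujw yjfow soee ylvjc whgl wldu uhqw
Hunk 5: at line 5 remove [whgl,wldu] add [hdyvt] -> 7 lines: uputu ujw yjfow soee ylvjc hdyvt uhqw
Hunk 6: at line 3 remove [soee,ylvjc,hdyvt] add [yqxv] -> 5 lines: uputu ujw yjfow yqxv uhqw
Hunk 7: at line 1 remove [ujw] add [puoiw,hndw,zdxky] -> 7 lines: uputu puoiw hndw zdxky yjfow yqxv uhqw
Final line count: 7

Answer: 7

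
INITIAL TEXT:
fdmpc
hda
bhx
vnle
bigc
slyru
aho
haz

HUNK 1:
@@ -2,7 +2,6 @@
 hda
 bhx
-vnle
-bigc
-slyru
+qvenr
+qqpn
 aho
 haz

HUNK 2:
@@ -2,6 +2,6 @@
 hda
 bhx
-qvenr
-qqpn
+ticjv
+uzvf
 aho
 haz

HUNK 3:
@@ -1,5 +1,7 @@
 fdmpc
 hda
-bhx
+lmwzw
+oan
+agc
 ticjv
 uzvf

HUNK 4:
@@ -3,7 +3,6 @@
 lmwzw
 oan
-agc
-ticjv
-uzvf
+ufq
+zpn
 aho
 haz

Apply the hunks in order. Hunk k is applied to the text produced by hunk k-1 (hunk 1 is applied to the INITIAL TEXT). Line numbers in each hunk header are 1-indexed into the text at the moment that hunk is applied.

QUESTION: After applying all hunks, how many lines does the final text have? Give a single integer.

Answer: 8

Derivation:
Hunk 1: at line 2 remove [vnle,bigc,slyru] add [qvenr,qqpn] -> 7 lines: fdmpc hda bhx qvenr qqpn aho haz
Hunk 2: at line 2 remove [qvenr,qqpn] add [ticjv,uzvf] -> 7 lines: fdmpc hda bhx ticjv uzvf aho haz
Hunk 3: at line 1 remove [bhx] add [lmwzw,oan,agc] -> 9 lines: fdmpc hda lmwzw oan agc ticjv uzvf aho haz
Hunk 4: at line 3 remove [agc,ticjv,uzvf] add [ufq,zpn] -> 8 lines: fdmpc hda lmwzw oan ufq zpn aho haz
Final line count: 8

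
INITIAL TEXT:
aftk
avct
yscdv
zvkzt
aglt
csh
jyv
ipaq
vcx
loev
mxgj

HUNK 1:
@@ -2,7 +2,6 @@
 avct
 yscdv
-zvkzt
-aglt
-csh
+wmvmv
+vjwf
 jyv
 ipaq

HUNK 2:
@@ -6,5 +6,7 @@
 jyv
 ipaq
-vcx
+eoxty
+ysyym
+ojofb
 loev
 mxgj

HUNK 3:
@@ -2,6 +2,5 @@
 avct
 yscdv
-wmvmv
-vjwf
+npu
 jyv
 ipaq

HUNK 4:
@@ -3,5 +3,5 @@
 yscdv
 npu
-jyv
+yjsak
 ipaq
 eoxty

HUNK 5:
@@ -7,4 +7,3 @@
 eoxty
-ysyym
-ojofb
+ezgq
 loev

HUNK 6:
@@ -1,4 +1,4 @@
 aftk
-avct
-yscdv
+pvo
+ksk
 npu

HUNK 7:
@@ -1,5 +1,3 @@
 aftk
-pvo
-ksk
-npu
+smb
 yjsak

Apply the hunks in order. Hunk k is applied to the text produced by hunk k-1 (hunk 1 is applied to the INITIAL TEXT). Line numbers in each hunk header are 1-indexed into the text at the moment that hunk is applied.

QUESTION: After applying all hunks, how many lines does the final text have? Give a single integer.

Hunk 1: at line 2 remove [zvkzt,aglt,csh] add [wmvmv,vjwf] -> 10 lines: aftk avct yscdv wmvmv vjwf jyv ipaq vcx loev mxgj
Hunk 2: at line 6 remove [vcx] add [eoxty,ysyym,ojofb] -> 12 lines: aftk avct yscdv wmvmv vjwf jyv ipaq eoxty ysyym ojofb loev mxgj
Hunk 3: at line 2 remove [wmvmv,vjwf] add [npu] -> 11 lines: aftk avct yscdv npu jyv ipaq eoxty ysyym ojofb loev mxgj
Hunk 4: at line 3 remove [jyv] add [yjsak] -> 11 lines: aftk avct yscdv npu yjsak ipaq eoxty ysyym ojofb loev mxgj
Hunk 5: at line 7 remove [ysyym,ojofb] add [ezgq] -> 10 lines: aftk avct yscdv npu yjsak ipaq eoxty ezgq loev mxgj
Hunk 6: at line 1 remove [avct,yscdv] add [pvo,ksk] -> 10 lines: aftk pvo ksk npu yjsak ipaq eoxty ezgq loev mxgj
Hunk 7: at line 1 remove [pvo,ksk,npu] add [smb] -> 8 lines: aftk smb yjsak ipaq eoxty ezgq loev mxgj
Final line count: 8

Answer: 8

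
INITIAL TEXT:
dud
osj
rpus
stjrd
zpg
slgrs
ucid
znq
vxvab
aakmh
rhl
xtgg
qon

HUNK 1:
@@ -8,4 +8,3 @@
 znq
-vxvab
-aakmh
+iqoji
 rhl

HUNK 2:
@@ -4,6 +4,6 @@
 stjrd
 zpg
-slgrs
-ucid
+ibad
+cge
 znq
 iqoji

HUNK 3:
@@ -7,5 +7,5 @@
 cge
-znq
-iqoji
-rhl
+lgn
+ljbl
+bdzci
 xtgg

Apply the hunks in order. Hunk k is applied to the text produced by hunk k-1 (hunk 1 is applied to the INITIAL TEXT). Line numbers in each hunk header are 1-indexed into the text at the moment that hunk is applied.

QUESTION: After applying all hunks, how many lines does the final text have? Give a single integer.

Answer: 12

Derivation:
Hunk 1: at line 8 remove [vxvab,aakmh] add [iqoji] -> 12 lines: dud osj rpus stjrd zpg slgrs ucid znq iqoji rhl xtgg qon
Hunk 2: at line 4 remove [slgrs,ucid] add [ibad,cge] -> 12 lines: dud osj rpus stjrd zpg ibad cge znq iqoji rhl xtgg qon
Hunk 3: at line 7 remove [znq,iqoji,rhl] add [lgn,ljbl,bdzci] -> 12 lines: dud osj rpus stjrd zpg ibad cge lgn ljbl bdzci xtgg qon
Final line count: 12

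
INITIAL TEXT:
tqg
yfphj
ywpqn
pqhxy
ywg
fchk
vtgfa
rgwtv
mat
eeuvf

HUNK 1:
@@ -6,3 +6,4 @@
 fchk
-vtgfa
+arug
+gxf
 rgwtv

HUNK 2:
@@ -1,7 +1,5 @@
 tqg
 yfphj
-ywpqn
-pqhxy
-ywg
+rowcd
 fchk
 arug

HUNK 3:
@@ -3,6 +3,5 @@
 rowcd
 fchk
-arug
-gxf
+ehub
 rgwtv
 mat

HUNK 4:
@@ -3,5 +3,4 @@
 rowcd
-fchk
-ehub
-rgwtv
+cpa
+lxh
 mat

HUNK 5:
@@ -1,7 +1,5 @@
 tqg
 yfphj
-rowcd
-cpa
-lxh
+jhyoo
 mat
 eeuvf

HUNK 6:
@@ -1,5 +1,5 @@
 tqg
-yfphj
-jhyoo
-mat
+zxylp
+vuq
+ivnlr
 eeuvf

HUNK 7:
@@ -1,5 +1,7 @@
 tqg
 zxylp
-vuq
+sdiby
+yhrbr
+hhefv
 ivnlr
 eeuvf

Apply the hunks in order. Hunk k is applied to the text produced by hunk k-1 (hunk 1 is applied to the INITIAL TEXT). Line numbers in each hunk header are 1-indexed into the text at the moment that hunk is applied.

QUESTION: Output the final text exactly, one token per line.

Hunk 1: at line 6 remove [vtgfa] add [arug,gxf] -> 11 lines: tqg yfphj ywpqn pqhxy ywg fchk arug gxf rgwtv mat eeuvf
Hunk 2: at line 1 remove [ywpqn,pqhxy,ywg] add [rowcd] -> 9 lines: tqg yfphj rowcd fchk arug gxf rgwtv mat eeuvf
Hunk 3: at line 3 remove [arug,gxf] add [ehub] -> 8 lines: tqg yfphj rowcd fchk ehub rgwtv mat eeuvf
Hunk 4: at line 3 remove [fchk,ehub,rgwtv] add [cpa,lxh] -> 7 lines: tqg yfphj rowcd cpa lxh mat eeuvf
Hunk 5: at line 1 remove [rowcd,cpa,lxh] add [jhyoo] -> 5 lines: tqg yfphj jhyoo mat eeuvf
Hunk 6: at line 1 remove [yfphj,jhyoo,mat] add [zxylp,vuq,ivnlr] -> 5 lines: tqg zxylp vuq ivnlr eeuvf
Hunk 7: at line 1 remove [vuq] add [sdiby,yhrbr,hhefv] -> 7 lines: tqg zxylp sdiby yhrbr hhefv ivnlr eeuvf

Answer: tqg
zxylp
sdiby
yhrbr
hhefv
ivnlr
eeuvf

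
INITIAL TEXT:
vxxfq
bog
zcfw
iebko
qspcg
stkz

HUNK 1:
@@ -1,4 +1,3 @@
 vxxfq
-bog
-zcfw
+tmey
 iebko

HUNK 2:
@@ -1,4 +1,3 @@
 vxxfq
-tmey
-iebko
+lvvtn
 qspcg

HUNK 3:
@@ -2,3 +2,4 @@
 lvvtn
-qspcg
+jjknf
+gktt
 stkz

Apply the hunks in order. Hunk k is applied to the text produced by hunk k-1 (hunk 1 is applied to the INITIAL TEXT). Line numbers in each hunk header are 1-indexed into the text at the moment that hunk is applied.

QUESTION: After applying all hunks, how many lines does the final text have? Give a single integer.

Answer: 5

Derivation:
Hunk 1: at line 1 remove [bog,zcfw] add [tmey] -> 5 lines: vxxfq tmey iebko qspcg stkz
Hunk 2: at line 1 remove [tmey,iebko] add [lvvtn] -> 4 lines: vxxfq lvvtn qspcg stkz
Hunk 3: at line 2 remove [qspcg] add [jjknf,gktt] -> 5 lines: vxxfq lvvtn jjknf gktt stkz
Final line count: 5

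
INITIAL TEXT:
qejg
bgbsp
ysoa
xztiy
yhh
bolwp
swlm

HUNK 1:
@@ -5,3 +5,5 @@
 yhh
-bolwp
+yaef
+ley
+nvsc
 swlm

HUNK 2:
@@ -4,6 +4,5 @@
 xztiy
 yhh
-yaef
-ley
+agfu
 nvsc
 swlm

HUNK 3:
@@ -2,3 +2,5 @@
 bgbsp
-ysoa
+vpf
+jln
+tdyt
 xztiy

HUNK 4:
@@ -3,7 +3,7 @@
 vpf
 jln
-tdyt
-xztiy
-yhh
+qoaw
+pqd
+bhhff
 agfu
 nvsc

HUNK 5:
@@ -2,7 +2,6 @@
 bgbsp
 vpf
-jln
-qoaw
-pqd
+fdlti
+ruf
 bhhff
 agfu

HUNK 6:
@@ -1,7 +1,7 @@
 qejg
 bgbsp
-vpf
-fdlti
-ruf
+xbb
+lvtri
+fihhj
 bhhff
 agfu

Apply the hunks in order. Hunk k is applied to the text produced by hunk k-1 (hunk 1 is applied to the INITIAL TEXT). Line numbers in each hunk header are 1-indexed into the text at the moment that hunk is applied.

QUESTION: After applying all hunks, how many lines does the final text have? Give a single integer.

Answer: 9

Derivation:
Hunk 1: at line 5 remove [bolwp] add [yaef,ley,nvsc] -> 9 lines: qejg bgbsp ysoa xztiy yhh yaef ley nvsc swlm
Hunk 2: at line 4 remove [yaef,ley] add [agfu] -> 8 lines: qejg bgbsp ysoa xztiy yhh agfu nvsc swlm
Hunk 3: at line 2 remove [ysoa] add [vpf,jln,tdyt] -> 10 lines: qejg bgbsp vpf jln tdyt xztiy yhh agfu nvsc swlm
Hunk 4: at line 3 remove [tdyt,xztiy,yhh] add [qoaw,pqd,bhhff] -> 10 lines: qejg bgbsp vpf jln qoaw pqd bhhff agfu nvsc swlm
Hunk 5: at line 2 remove [jln,qoaw,pqd] add [fdlti,ruf] -> 9 lines: qejg bgbsp vpf fdlti ruf bhhff agfu nvsc swlm
Hunk 6: at line 1 remove [vpf,fdlti,ruf] add [xbb,lvtri,fihhj] -> 9 lines: qejg bgbsp xbb lvtri fihhj bhhff agfu nvsc swlm
Final line count: 9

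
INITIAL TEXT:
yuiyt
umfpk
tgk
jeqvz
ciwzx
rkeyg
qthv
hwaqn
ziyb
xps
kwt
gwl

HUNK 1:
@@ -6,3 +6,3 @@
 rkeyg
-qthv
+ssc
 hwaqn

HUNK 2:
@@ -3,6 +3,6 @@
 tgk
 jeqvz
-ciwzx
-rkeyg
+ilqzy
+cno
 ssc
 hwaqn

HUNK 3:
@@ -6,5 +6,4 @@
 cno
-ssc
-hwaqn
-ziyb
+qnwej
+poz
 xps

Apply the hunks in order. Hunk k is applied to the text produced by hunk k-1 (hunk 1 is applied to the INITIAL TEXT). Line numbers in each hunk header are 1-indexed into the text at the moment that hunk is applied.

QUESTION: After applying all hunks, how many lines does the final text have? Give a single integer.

Answer: 11

Derivation:
Hunk 1: at line 6 remove [qthv] add [ssc] -> 12 lines: yuiyt umfpk tgk jeqvz ciwzx rkeyg ssc hwaqn ziyb xps kwt gwl
Hunk 2: at line 3 remove [ciwzx,rkeyg] add [ilqzy,cno] -> 12 lines: yuiyt umfpk tgk jeqvz ilqzy cno ssc hwaqn ziyb xps kwt gwl
Hunk 3: at line 6 remove [ssc,hwaqn,ziyb] add [qnwej,poz] -> 11 lines: yuiyt umfpk tgk jeqvz ilqzy cno qnwej poz xps kwt gwl
Final line count: 11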